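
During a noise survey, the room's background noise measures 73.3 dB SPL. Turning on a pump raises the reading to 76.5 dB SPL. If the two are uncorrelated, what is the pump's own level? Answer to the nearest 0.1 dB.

Subtract intensities: L_src = 10·log₁₀(10^(L_total/10) − 10^(L_bg/10)).
L_src = 10·log₁₀(10^(76.5/10) − 10^(73.3/10)) = 10·log₁₀(23290000) = 73.7 dB SPL.

73.7 dB SPL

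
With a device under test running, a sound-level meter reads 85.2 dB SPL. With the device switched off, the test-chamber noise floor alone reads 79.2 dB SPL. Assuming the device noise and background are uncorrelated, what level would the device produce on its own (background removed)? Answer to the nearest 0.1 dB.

83.9 dB SPL

Background correction is a power subtraction:
L_src = 10·log₁₀(10^(85.2/10) − 10^(79.2/10)) = 10·log₁₀(248000000) = 83.9 dB SPL.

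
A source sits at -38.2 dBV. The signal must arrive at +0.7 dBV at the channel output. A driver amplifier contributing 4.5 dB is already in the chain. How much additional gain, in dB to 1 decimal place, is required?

34.4 dB

The required make-up gain is the shortfall in the dB sum.
G = +0.7 − (-38.2) − 4.5 = 34.4 dB.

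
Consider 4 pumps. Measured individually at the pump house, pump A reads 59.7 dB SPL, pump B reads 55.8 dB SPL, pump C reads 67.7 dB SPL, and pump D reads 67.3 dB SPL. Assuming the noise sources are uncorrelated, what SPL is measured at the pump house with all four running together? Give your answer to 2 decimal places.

Uncorrelated sources add in intensity (power), not in dB.
L_total = 10·log₁₀(10^(59.7/10) + 10^(55.8/10) + 10^(67.7/10) + 10^(67.3/10)) = 10·log₁₀(12570000) = 70.99 dB SPL.

70.99 dB SPL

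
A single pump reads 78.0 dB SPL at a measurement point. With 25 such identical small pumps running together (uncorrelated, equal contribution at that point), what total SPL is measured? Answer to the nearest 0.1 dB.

25 equal incoherent sources raise the level by 10·log₁₀(25) = 13.98 dB.
L_total = 78.0 + 13.98 = 92.0 dB SPL.

92.0 dB SPL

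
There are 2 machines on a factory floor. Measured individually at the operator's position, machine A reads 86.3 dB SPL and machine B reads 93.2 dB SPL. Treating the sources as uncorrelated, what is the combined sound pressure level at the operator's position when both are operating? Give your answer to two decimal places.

Uncorrelated sources add in intensity (power), not in dB.
L_total = 10·log₁₀(10^(86.3/10) + 10^(93.2/10)) = 10·log₁₀(2516000000) = 94.01 dB SPL.

94.01 dB SPL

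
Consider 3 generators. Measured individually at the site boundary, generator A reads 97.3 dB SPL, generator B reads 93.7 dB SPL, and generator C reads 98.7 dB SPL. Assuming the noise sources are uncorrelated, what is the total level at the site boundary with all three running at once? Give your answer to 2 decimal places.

Uncorrelated sources add in intensity (power), not in dB.
L_total = 10·log₁₀(10^(97.3/10) + 10^(93.7/10) + 10^(98.7/10)) = 10·log₁₀(15128000000) = 101.80 dB SPL.

101.80 dB SPL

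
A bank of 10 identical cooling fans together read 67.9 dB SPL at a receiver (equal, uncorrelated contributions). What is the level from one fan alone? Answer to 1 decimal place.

57.9 dB SPL

10 equal incoherent sources add 10·log₁₀(10) = 10.00 dB over one source.
L_one = 67.9 − 10.00 = 57.9 dB SPL.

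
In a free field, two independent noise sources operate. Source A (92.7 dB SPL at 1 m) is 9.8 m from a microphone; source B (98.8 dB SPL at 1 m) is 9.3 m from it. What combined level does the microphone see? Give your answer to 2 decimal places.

80.30 dB SPL

At the listener: L_A = 92.7 − 20·log₁₀(9.8) = 72.875 dB; L_B = 98.8 − 20·log₁₀(9.3) = 79.430 dB.
Combined: 10·log₁₀(10^(72.875/10)+10^(79.430/10)) = 80.30 dB SPL.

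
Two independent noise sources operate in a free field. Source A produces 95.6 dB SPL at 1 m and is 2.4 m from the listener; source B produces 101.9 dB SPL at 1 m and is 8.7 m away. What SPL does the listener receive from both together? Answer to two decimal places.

89.22 dB SPL

At the listener: L_A = 95.6 − 20·log₁₀(2.4) = 87.996 dB; L_B = 101.9 − 20·log₁₀(8.7) = 83.110 dB.
Combined: 10·log₁₀(10^(87.996/10)+10^(83.110/10)) = 89.22 dB SPL.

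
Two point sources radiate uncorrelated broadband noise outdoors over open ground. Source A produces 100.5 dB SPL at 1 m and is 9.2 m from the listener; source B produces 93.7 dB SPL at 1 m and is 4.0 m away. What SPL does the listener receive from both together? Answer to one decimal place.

84.5 dB SPL

At the listener: L_A = 100.5 − 20·log₁₀(9.2) = 81.22 dB; L_B = 93.7 − 20·log₁₀(4.0) = 81.66 dB.
Combined: 10·log₁₀(10^(81.22/10)+10^(81.66/10)) = 84.5 dB SPL.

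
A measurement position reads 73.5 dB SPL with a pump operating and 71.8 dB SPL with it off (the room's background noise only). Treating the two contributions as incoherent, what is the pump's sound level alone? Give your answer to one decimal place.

68.6 dB SPL

Background correction is a power subtraction:
L_src = 10·log₁₀(10^(73.5/10) − 10^(71.8/10)) = 10·log₁₀(7252000) = 68.6 dB SPL.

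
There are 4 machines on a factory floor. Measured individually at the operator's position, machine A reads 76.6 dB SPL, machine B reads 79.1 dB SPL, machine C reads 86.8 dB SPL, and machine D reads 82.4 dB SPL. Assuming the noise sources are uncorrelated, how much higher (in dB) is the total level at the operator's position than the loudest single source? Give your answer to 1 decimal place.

Uncorrelated sources add in intensity (power), not in dB.
L_total = 10·log₁₀(10^(76.6/10) + 10^(79.1/10) + 10^(86.8/10) + 10^(82.4/10)) = 88.92 dB SPL.
Excess over the loudest (86.8 dB): 88.92 − 86.8 = 2.1 dB.

2.1 dB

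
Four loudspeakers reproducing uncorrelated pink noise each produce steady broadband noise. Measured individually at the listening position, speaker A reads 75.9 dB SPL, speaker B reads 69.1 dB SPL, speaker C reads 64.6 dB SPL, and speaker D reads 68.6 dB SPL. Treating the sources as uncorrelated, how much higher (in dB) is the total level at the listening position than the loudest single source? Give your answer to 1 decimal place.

Incoherent sources sum as intensities:
L_total = 10·log₁₀(10^(75.9/10) + 10^(69.1/10) + 10^(64.6/10) + 10^(68.6/10)) = 77.57 dB SPL.
Excess over the loudest (75.9 dB): 77.57 − 75.9 = 1.7 dB.

1.7 dB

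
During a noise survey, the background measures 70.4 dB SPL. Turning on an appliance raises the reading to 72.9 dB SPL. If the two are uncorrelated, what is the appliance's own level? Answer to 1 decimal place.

Subtract intensities: L_src = 10·log₁₀(10^(L_total/10) − 10^(L_bg/10)).
L_src = 10·log₁₀(10^(72.9/10) − 10^(70.4/10)) = 10·log₁₀(8534000) = 69.3 dB SPL.

69.3 dB SPL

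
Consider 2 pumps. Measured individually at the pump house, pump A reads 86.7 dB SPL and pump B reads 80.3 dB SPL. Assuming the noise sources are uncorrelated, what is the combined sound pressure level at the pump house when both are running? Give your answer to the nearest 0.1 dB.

87.6 dB SPL

Incoherent sources sum as intensities:
L_total = 10·log₁₀(10^(86.7/10) + 10^(80.3/10)) = 10·log₁₀(574900000) = 87.6 dB SPL.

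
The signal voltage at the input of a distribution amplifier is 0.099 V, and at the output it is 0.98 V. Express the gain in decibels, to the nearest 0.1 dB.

19.9 dB

Voltage ratio → dB uses the 20·log₁₀ form:
20·log₁₀(0.98/0.099) = 20·log₁₀(9.899) = 19.9 dB.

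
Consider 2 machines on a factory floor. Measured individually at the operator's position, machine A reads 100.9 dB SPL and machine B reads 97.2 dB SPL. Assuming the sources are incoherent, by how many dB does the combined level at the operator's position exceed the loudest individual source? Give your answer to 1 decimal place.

1.5 dB

Uncorrelated sources add in intensity (power), not in dB.
L_total = 10·log₁₀(10^(100.9/10) + 10^(97.2/10)) = 102.44 dB SPL.
Excess over the loudest (100.9 dB): 102.44 − 100.9 = 1.5 dB.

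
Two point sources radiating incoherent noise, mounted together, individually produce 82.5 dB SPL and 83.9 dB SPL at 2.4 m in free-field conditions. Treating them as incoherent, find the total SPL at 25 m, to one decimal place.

Combined at 2.4 m: 10·log₁₀(10^(82.5/10)+10^(83.9/10)) = 86.27 dB SPL.
Then apply −20·log₁₀(25/2.4) = -20.35 dB → 65.9 dB SPL.

65.9 dB SPL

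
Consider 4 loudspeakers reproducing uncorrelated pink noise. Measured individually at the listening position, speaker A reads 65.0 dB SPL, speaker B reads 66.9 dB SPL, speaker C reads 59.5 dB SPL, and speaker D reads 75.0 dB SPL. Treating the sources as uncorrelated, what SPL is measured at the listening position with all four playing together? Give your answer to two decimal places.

76.08 dB SPL

Incoherent sources sum as intensities:
L_total = 10·log₁₀(10^(65.0/10) + 10^(66.9/10) + 10^(59.5/10) + 10^(75.0/10)) = 10·log₁₀(40570000) = 76.08 dB SPL.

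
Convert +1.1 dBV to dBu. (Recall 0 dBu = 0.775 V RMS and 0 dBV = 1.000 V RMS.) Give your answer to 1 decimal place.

+3.3 dBu

The offset between the scales is 20·log₁₀(0.775/1.000) = −2.214 dB.
So dBu = +1.1 + 2.214 = +3.3 dBu.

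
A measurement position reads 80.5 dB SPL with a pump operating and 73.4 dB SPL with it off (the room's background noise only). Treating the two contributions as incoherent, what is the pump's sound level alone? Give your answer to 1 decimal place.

Remove the background by subtracting linear intensities:
L_src = 10·log₁₀(10^(80.5/10) − 10^(73.4/10)) = 10·log₁₀(90320000) = 79.6 dB SPL.

79.6 dB SPL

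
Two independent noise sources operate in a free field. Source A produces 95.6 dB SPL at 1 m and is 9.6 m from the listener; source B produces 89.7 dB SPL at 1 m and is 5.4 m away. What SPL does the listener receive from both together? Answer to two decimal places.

At the listener: L_A = 95.6 − 20·log₁₀(9.6) = 75.955 dB; L_B = 89.7 − 20·log₁₀(5.4) = 75.052 dB.
Combined: 10·log₁₀(10^(75.955/10)+10^(75.052/10)) = 78.54 dB SPL.

78.54 dB SPL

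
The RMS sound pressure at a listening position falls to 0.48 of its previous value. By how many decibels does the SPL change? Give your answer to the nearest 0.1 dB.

Sound pressure is an amplitude quantity: ΔL = 20·log₁₀(p₂/p₁).
20·log₁₀(0.48) = -6.4 dB.

-6.4 dB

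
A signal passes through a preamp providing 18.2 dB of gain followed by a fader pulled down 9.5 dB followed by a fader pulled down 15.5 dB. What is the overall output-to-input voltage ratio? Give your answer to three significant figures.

Net gain = 18.2 + (−9.5) + (−15.5) = -6.8 dB.
Voltage ratio = 10^(-6.8/20) = 0.457.

0.457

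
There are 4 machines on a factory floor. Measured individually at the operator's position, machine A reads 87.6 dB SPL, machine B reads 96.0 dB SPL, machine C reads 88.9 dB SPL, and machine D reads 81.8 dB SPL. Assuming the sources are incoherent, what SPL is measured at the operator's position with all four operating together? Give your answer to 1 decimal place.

Add the sources as powers (linear), then convert back to dB:
L_total = 10·log₁₀(10^(87.6/10) + 10^(96.0/10) + 10^(88.9/10) + 10^(81.8/10)) = 10·log₁₀(5484000000) = 97.4 dB SPL.

97.4 dB SPL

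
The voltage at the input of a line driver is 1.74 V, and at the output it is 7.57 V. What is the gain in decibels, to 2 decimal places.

12.77 dB

Voltage ratio → dB uses the 20·log₁₀ form:
20·log₁₀(7.57/1.74) = 20·log₁₀(4.351) = 12.77 dB.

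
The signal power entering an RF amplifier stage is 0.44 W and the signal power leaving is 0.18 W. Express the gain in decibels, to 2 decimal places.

For a power ratio, dB = 10·log₁₀(P₂/P₁).
10·log₁₀(0.18/0.44) = 10·log₁₀(0.4091) = -3.88 dB.

-3.88 dB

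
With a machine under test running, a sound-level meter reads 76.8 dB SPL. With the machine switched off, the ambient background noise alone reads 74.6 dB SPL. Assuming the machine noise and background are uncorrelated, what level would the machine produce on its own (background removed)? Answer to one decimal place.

Background correction is a power subtraction:
L_src = 10·log₁₀(10^(76.8/10) − 10^(74.6/10)) = 10·log₁₀(19020000) = 72.8 dB SPL.

72.8 dB SPL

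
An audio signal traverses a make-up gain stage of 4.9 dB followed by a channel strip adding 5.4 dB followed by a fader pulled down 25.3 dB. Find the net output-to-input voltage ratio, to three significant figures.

Net gain = 4.9 + 5.4 + (−25.3) = -15.0 dB.
Voltage ratio = 10^(-15.0/20) = 0.178.

0.178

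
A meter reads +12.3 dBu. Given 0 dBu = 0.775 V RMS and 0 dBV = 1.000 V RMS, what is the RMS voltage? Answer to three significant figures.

3.19 V

V = 0.775 V × 10^(+12.3/20).
= 0.775 × 4.121 = 3.19 V.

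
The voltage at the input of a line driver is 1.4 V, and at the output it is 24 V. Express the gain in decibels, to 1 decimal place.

Voltage ratio → dB uses the 20·log₁₀ form:
20·log₁₀(24/1.4) = 20·log₁₀(17.14) = 24.7 dB.

24.7 dB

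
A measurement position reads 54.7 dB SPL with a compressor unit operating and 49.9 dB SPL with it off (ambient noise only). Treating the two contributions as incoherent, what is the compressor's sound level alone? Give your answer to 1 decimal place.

53.0 dB SPL

Remove the background by subtracting linear intensities:
L_src = 10·log₁₀(10^(54.7/10) − 10^(49.9/10)) = 10·log₁₀(197400) = 53.0 dB SPL.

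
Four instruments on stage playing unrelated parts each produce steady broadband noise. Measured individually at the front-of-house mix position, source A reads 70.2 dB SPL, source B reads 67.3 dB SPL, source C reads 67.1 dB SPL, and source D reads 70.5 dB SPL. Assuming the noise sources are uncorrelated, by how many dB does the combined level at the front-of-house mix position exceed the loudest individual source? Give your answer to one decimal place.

Add the sources as powers (linear), then convert back to dB:
L_total = 10·log₁₀(10^(70.2/10) + 10^(67.3/10) + 10^(67.1/10) + 10^(70.5/10)) = 75.08 dB SPL.
Excess over the loudest (70.5 dB): 75.08 − 70.5 = 4.6 dB.

4.6 dB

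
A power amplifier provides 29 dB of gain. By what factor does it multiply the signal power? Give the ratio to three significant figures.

Power ratio = 10^(dB/10).
10^(29/10) = 10^(2.900) = 794.

794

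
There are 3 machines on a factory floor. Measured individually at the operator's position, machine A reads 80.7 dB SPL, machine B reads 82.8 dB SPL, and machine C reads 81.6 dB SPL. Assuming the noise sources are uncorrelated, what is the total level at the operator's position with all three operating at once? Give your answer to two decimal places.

86.56 dB SPL

Add the sources as powers (linear), then convert back to dB:
L_total = 10·log₁₀(10^(80.7/10) + 10^(82.8/10) + 10^(81.6/10)) = 10·log₁₀(452600000) = 86.56 dB SPL.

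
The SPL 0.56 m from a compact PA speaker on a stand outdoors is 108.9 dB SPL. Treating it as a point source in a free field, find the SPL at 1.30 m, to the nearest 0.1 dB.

101.6 dB SPL

For a point source in a free field, ΔL = −20·log₁₀(d₂/d₁).
ΔL = −20·log₁₀(1.30/0.56) = -7.32 dB, so L₂ = 108.9 + (-7.32) = 101.6 dB SPL.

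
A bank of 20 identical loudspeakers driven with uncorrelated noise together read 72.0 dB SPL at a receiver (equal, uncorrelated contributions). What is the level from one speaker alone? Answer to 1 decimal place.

20 equal incoherent sources add 10·log₁₀(20) = 13.01 dB over one source.
L_one = 72.0 − 13.01 = 59.0 dB SPL.

59.0 dB SPL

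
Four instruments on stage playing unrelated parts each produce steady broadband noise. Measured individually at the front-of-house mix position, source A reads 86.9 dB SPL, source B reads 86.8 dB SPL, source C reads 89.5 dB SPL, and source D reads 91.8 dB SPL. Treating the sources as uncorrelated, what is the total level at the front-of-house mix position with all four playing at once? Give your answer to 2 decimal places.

95.28 dB SPL

Incoherent sources sum as intensities:
L_total = 10·log₁₀(10^(86.9/10) + 10^(86.8/10) + 10^(89.5/10) + 10^(91.8/10)) = 10·log₁₀(3373000000) = 95.28 dB SPL.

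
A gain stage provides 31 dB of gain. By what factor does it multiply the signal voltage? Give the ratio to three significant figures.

Voltage ratio = 10^(dB/20).
10^(31/20) = 10^(1.550) = 35.5.

35.5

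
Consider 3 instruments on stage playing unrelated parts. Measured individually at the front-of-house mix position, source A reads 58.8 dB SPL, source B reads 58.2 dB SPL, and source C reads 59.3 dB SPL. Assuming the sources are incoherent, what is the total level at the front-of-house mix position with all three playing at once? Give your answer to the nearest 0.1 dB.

Add the sources as powers (linear), then convert back to dB:
L_total = 10·log₁₀(10^(58.8/10) + 10^(58.2/10) + 10^(59.3/10)) = 10·log₁₀(2270000) = 63.6 dB SPL.

63.6 dB SPL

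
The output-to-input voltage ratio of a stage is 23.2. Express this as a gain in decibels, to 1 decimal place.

For a voltage ratio, dB = 20·log₁₀(V₂/V₁).
20·log₁₀(23.2) = 27.3 dB.

27.3 dB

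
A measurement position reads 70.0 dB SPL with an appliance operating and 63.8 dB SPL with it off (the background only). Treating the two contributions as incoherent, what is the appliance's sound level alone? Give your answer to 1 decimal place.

68.8 dB SPL

Background correction is a power subtraction:
L_src = 10·log₁₀(10^(70.0/10) − 10^(63.8/10)) = 10·log₁₀(7601000) = 68.8 dB SPL.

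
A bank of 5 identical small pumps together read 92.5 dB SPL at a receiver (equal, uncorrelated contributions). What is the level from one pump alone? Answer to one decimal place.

85.5 dB SPL

5 equal incoherent sources add 10·log₁₀(5) = 6.99 dB over one source.
L_one = 92.5 − 6.99 = 85.5 dB SPL.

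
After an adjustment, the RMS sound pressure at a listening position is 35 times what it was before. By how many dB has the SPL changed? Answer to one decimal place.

30.9 dB

SPL change from a pressure ratio uses the 20·log₁₀ form:
20·log₁₀(35) = 30.9 dB.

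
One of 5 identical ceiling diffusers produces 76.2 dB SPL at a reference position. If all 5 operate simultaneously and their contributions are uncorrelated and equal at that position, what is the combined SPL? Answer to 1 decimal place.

5 equal incoherent sources raise the level by 10·log₁₀(5) = 6.99 dB.
L_total = 76.2 + 6.99 = 83.2 dB SPL.

83.2 dB SPL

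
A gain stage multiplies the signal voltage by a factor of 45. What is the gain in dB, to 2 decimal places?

Voltage is an amplitude quantity, so gain = 20·log₁₀(V_out/V_in).
20·log₁₀(45) = 33.06 dB.

33.06 dB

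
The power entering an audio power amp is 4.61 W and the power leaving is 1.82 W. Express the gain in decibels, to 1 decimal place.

For a power ratio, dB = 10·log₁₀(P₂/P₁).
10·log₁₀(1.82/4.61) = 10·log₁₀(0.3948) = -4.0 dB.

-4.0 dB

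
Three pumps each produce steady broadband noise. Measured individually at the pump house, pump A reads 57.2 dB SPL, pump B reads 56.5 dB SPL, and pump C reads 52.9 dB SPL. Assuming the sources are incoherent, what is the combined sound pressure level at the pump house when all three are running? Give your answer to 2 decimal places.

Uncorrelated sources add in intensity (power), not in dB.
L_total = 10·log₁₀(10^(57.2/10) + 10^(56.5/10) + 10^(52.9/10)) = 10·log₁₀(1166000) = 60.67 dB SPL.

60.67 dB SPL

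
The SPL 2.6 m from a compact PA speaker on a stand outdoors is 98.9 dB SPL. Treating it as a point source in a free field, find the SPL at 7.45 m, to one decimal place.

Inverse-square spreading gives ΔL = −20·log₁₀(d₂/d₁).
ΔL = −20·log₁₀(7.45/2.6) = -9.14 dB, so L₂ = 98.9 + (-9.14) = 89.8 dB SPL.

89.8 dB SPL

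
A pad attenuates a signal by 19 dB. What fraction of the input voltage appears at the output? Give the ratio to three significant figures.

0.112

Voltage ratio = 10^(dB/20).
10^(-19/20) = 10^(-0.9500) = 0.112.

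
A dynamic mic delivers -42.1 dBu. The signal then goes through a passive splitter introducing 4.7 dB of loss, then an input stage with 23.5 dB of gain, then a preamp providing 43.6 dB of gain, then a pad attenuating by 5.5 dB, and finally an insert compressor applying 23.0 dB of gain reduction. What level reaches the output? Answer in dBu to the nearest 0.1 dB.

Cascaded gains and losses add directly in dB.
-42.1 − 4.7 + 23.5 + 43.6 − 5.5 − 23.0 = -8.2 dBu.

-8.2 dBu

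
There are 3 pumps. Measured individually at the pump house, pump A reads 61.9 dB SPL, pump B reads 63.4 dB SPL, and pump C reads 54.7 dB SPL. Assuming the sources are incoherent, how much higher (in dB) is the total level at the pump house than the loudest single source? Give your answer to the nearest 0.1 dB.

Uncorrelated sources add in intensity (power), not in dB.
L_total = 10·log₁₀(10^(61.9/10) + 10^(63.4/10) + 10^(54.7/10)) = 66.05 dB SPL.
Excess over the loudest (63.4 dB): 66.05 − 63.4 = 2.7 dB.

2.7 dB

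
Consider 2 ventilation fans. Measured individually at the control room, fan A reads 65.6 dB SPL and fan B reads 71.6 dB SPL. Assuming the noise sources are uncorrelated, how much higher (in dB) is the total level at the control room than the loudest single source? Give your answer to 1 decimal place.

Add the sources as powers (linear), then convert back to dB:
L_total = 10·log₁₀(10^(65.6/10) + 10^(71.6/10)) = 72.57 dB SPL.
Excess over the loudest (71.6 dB): 72.57 − 71.6 = 1.0 dB.

1.0 dB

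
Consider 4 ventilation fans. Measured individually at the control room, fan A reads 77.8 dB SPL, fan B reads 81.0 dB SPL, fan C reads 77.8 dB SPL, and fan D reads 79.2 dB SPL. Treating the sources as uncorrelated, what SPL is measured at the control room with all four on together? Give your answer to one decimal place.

85.2 dB SPL

Uncorrelated sources add in intensity (power), not in dB.
L_total = 10·log₁₀(10^(77.8/10) + 10^(81.0/10) + 10^(77.8/10) + 10^(79.2/10)) = 10·log₁₀(329600000) = 85.2 dB SPL.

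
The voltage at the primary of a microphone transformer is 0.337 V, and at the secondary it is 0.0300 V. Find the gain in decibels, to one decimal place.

Voltage is an amplitude quantity, so gain = 20·log₁₀(V_out/V_in).
20·log₁₀(0.0300/0.337) = 20·log₁₀(0.08902) = -21.0 dB.

-21.0 dB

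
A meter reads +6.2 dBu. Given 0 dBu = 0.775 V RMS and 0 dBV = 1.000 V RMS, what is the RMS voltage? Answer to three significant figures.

V = 0.775 V × 10^(+6.2/20).
= 0.775 × 2.042 = 1.58 V.

1.58 V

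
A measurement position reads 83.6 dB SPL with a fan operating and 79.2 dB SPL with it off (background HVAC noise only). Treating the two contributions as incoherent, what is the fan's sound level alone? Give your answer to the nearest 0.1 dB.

Background correction is a power subtraction:
L_src = 10·log₁₀(10^(83.6/10) − 10^(79.2/10)) = 10·log₁₀(145900000) = 81.6 dB SPL.

81.6 dB SPL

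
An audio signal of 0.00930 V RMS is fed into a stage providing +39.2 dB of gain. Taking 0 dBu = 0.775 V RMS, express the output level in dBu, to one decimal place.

+0.8 dBu

Input level: 20·log₁₀(0.00930/0.775) = -38.42 dBu.
Output: -38.42 + 39.2 = +0.8 dBu.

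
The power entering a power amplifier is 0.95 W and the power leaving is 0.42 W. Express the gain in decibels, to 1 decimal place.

-3.5 dB

Power ratio → dB uses the 10·log₁₀ form:
10·log₁₀(0.42/0.95) = 10·log₁₀(0.4421) = -3.5 dB.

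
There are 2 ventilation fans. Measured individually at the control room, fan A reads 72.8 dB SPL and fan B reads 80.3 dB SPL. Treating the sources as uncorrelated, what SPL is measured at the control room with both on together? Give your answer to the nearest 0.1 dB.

Add the sources as powers (linear), then convert back to dB:
L_total = 10·log₁₀(10^(72.8/10) + 10^(80.3/10)) = 10·log₁₀(126200000) = 81.0 dB SPL.

81.0 dB SPL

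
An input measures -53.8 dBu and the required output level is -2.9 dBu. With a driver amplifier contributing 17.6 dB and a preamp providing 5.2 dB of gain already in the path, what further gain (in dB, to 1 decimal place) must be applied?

The required make-up gain is the shortfall in the dB sum.
G = -2.9 − (-53.8) − 17.6 − 5.2 = 28.1 dB.

28.1 dB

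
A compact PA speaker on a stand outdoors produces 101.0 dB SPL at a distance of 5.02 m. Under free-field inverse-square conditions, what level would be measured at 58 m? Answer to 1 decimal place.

For a point source in a free field, ΔL = −20·log₁₀(d₂/d₁).
ΔL = −20·log₁₀(58/5.02) = -21.25 dB, so L₂ = 101.0 + (-21.25) = 79.7 dB SPL.

79.7 dB SPL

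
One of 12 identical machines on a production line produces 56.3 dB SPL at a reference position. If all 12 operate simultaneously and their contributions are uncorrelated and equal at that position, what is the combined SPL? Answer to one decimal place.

12 equal incoherent sources raise the level by 10·log₁₀(12) = 10.79 dB.
L_total = 56.3 + 10.79 = 67.1 dB SPL.

67.1 dB SPL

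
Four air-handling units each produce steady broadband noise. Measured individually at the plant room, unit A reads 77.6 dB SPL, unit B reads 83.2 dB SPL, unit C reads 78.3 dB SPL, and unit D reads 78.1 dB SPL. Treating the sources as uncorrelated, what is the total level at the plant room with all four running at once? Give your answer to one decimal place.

Incoherent sources sum as intensities:
L_total = 10·log₁₀(10^(77.6/10) + 10^(83.2/10) + 10^(78.3/10) + 10^(78.1/10)) = 10·log₁₀(398600000) = 86.0 dB SPL.

86.0 dB SPL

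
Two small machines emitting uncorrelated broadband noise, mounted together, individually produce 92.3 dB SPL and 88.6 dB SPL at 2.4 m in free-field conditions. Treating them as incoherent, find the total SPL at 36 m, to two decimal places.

Combined at 2.4 m: 10·log₁₀(10^(92.3/10)+10^(88.6/10)) = 93.843 dB SPL.
Then apply −20·log₁₀(36/2.4) = -23.522 dB → 70.32 dB SPL.

70.32 dB SPL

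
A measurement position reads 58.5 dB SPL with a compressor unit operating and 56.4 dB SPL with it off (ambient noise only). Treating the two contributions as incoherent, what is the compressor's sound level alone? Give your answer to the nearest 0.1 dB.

54.3 dB SPL

Subtract intensities: L_src = 10·log₁₀(10^(L_total/10) − 10^(L_bg/10)).
L_src = 10·log₁₀(10^(58.5/10) − 10^(56.4/10)) = 10·log₁₀(271400) = 54.3 dB SPL.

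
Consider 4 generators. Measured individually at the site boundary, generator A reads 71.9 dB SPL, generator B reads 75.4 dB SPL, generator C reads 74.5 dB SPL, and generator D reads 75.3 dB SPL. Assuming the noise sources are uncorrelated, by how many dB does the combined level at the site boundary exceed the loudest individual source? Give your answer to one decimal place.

Add the sources as powers (linear), then convert back to dB:
L_total = 10·log₁₀(10^(71.9/10) + 10^(75.4/10) + 10^(74.5/10) + 10^(75.3/10)) = 80.50 dB SPL.
Excess over the loudest (75.4 dB): 80.50 − 75.4 = 5.1 dB.

5.1 dB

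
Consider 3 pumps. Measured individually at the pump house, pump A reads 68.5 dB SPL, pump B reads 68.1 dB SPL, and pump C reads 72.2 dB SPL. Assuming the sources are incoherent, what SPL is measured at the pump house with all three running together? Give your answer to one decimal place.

Add the sources as powers (linear), then convert back to dB:
L_total = 10·log₁₀(10^(68.5/10) + 10^(68.1/10) + 10^(72.2/10)) = 10·log₁₀(30130000) = 74.8 dB SPL.

74.8 dB SPL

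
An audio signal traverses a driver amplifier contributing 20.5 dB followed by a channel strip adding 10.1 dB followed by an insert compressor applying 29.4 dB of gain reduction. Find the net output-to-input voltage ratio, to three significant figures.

1.15

Net gain = 20.5 + 10.1 + (−29.4) = 1.2 dB.
Voltage ratio = 10^(1.2/20) = 1.15.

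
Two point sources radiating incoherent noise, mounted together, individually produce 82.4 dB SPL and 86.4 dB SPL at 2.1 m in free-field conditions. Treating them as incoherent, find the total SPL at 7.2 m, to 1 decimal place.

Combined at 2.1 m: 10·log₁₀(10^(82.4/10)+10^(86.4/10)) = 87.86 dB SPL.
Then apply −20·log₁₀(7.2/2.1) = -10.70 dB → 77.2 dB SPL.

77.2 dB SPL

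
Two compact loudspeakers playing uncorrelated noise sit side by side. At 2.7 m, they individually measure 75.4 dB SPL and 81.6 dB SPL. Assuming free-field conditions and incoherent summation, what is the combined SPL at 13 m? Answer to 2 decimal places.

Combined at 2.7 m: 10·log₁₀(10^(75.4/10)+10^(81.6/10)) = 82.534 dB SPL.
Then apply −20·log₁₀(13/2.7) = -13.652 dB → 68.88 dB SPL.

68.88 dB SPL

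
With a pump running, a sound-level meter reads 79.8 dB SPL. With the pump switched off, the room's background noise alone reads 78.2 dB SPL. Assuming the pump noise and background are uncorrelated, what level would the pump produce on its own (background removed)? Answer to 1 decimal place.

74.7 dB SPL

Background correction is a power subtraction:
L_src = 10·log₁₀(10^(79.8/10) − 10^(78.2/10)) = 10·log₁₀(29430000) = 74.7 dB SPL.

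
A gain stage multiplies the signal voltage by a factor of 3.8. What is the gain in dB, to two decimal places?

11.60 dB

Voltage ratio → dB uses the 20·log₁₀ form:
20·log₁₀(3.8) = 11.60 dB.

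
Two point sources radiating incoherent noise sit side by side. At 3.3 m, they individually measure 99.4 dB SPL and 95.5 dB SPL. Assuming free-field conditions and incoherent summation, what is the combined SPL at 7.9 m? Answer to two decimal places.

93.30 dB SPL

Combined at 3.3 m: 10·log₁₀(10^(99.4/10)+10^(95.5/10)) = 100.884 dB SPL.
Then apply −20·log₁₀(7.9/3.3) = -7.582 dB → 93.30 dB SPL.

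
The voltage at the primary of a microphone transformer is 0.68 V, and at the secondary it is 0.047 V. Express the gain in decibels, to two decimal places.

-23.21 dB

Voltage ratio → dB uses the 20·log₁₀ form:
20·log₁₀(0.047/0.68) = 20·log₁₀(0.06912) = -23.21 dB.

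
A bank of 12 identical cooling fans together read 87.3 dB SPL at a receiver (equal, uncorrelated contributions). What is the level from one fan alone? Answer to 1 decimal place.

12 equal incoherent sources add 10·log₁₀(12) = 10.79 dB over one source.
L_one = 87.3 − 10.79 = 76.5 dB SPL.

76.5 dB SPL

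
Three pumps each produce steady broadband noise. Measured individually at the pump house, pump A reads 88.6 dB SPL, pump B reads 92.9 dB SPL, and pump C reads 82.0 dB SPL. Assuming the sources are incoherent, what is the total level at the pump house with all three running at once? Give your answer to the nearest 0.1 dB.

Add the sources as powers (linear), then convert back to dB:
L_total = 10·log₁₀(10^(88.6/10) + 10^(92.9/10) + 10^(82.0/10)) = 10·log₁₀(2833000000) = 94.5 dB SPL.

94.5 dB SPL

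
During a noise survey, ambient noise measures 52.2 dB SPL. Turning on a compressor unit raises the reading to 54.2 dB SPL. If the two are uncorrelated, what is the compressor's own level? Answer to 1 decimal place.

Remove the background by subtracting linear intensities:
L_src = 10·log₁₀(10^(54.2/10) − 10^(52.2/10)) = 10·log₁₀(97070) = 49.9 dB SPL.

49.9 dB SPL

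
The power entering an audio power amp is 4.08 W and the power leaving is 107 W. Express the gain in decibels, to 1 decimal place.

Power ratio → dB uses the 10·log₁₀ form:
10·log₁₀(107/4.08) = 10·log₁₀(26.23) = 14.2 dB.

14.2 dB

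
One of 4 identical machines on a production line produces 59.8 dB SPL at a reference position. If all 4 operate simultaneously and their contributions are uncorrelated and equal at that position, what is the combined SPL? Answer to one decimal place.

4 equal incoherent sources raise the level by 10·log₁₀(4) = 6.02 dB.
L_total = 59.8 + 6.02 = 65.8 dB SPL.

65.8 dB SPL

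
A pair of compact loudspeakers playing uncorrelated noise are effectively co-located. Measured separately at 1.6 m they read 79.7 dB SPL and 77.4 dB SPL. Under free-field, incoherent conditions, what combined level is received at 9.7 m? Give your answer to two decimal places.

Combined at 1.6 m: 10·log₁₀(10^(79.7/10)+10^(77.4/10)) = 81.711 dB SPL.
Then apply −20·log₁₀(9.7/1.6) = -15.653 dB → 66.06 dB SPL.

66.06 dB SPL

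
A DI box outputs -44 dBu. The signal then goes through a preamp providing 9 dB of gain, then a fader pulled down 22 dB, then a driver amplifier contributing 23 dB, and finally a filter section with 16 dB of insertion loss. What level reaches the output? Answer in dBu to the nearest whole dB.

-50 dBu

Gain stages sum in dB:
-44 + 9 − 22 + 23 − 16 = -50 dBu.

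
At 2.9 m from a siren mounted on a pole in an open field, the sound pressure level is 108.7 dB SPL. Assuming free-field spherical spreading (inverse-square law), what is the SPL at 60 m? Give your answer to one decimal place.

82.4 dB SPL

Inverse-square spreading gives ΔL = −20·log₁₀(d₂/d₁).
ΔL = −20·log₁₀(60/2.9) = -26.32 dB, so L₂ = 108.7 + (-26.32) = 82.4 dB SPL.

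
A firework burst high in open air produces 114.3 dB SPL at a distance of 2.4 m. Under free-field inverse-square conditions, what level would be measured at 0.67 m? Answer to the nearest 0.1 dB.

Free-field point source: level drops by 20·log₁₀ of the distance ratio.
ΔL = −20·log₁₀(0.67/2.4) = 11.08 dB, so L₂ = 114.3 + (11.08) = 125.4 dB SPL.

125.4 dB SPL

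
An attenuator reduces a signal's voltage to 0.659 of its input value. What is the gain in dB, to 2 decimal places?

Voltage ratio → dB uses the 20·log₁₀ form:
20·log₁₀(0.659) = -3.62 dB.

-3.62 dB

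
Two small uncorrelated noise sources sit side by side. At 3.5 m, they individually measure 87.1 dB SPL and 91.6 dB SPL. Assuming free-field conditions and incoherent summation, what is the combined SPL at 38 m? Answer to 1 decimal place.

72.2 dB SPL

Combined at 3.5 m: 10·log₁₀(10^(87.1/10)+10^(91.6/10)) = 92.92 dB SPL.
Then apply −20·log₁₀(38/3.5) = -20.71 dB → 72.2 dB SPL.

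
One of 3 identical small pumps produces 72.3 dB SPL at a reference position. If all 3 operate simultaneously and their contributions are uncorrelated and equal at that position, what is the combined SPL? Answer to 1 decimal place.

77.1 dB SPL

3 equal incoherent sources raise the level by 10·log₁₀(3) = 4.77 dB.
L_total = 72.3 + 4.77 = 77.1 dB SPL.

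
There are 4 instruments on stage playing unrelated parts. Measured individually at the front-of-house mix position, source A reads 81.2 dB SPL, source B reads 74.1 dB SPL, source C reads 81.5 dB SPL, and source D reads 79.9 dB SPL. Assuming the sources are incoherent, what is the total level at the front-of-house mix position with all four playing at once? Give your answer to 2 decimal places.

85.98 dB SPL

Uncorrelated sources add in intensity (power), not in dB.
L_total = 10·log₁₀(10^(81.2/10) + 10^(74.1/10) + 10^(81.5/10) + 10^(79.9/10)) = 10·log₁₀(396500000) = 85.98 dB SPL.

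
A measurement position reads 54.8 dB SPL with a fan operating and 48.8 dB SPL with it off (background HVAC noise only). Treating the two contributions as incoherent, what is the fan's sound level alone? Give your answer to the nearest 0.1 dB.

53.5 dB SPL

Remove the background by subtracting linear intensities:
L_src = 10·log₁₀(10^(54.8/10) − 10^(48.8/10)) = 10·log₁₀(226100) = 53.5 dB SPL.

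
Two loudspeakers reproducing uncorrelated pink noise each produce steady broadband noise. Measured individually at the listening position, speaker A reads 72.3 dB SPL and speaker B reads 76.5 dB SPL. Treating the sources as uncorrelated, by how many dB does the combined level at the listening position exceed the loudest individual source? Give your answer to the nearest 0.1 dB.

Incoherent sources sum as intensities:
L_total = 10·log₁₀(10^(72.3/10) + 10^(76.5/10)) = 77.90 dB SPL.
Excess over the loudest (76.5 dB): 77.90 − 76.5 = 1.4 dB.

1.4 dB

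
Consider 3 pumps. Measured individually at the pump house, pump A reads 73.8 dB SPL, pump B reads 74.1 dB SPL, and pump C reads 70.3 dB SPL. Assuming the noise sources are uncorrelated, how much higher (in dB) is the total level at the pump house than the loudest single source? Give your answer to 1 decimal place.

3.7 dB

Add the sources as powers (linear), then convert back to dB:
L_total = 10·log₁₀(10^(73.8/10) + 10^(74.1/10) + 10^(70.3/10)) = 77.81 dB SPL.
Excess over the loudest (74.1 dB): 77.81 − 74.1 = 3.7 dB.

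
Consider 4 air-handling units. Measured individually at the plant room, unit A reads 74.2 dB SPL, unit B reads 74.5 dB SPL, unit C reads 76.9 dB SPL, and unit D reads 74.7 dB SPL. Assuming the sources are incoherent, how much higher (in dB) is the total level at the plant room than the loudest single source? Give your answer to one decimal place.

4.3 dB

Incoherent sources sum as intensities:
L_total = 10·log₁₀(10^(74.2/10) + 10^(74.5/10) + 10^(76.9/10) + 10^(74.7/10)) = 81.24 dB SPL.
Excess over the loudest (76.9 dB): 81.24 − 76.9 = 4.3 dB.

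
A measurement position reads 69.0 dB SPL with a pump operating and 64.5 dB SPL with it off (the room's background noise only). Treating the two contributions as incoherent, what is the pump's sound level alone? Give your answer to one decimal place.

Background correction is a power subtraction:
L_src = 10·log₁₀(10^(69.0/10) − 10^(64.5/10)) = 10·log₁₀(5125000) = 67.1 dB SPL.

67.1 dB SPL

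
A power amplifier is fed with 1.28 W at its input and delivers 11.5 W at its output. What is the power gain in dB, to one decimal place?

9.5 dB

Power ratio → dB uses the 10·log₁₀ form:
10·log₁₀(11.5/1.28) = 10·log₁₀(8.984) = 9.5 dB.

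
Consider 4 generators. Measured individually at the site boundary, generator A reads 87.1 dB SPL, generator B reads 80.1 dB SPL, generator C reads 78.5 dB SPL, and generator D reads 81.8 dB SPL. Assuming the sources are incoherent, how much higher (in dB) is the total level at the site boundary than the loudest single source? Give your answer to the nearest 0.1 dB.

2.1 dB

Add the sources as powers (linear), then convert back to dB:
L_total = 10·log₁₀(10^(87.1/10) + 10^(80.1/10) + 10^(78.5/10) + 10^(81.8/10)) = 89.23 dB SPL.
Excess over the loudest (87.1 dB): 89.23 − 87.1 = 2.1 dB.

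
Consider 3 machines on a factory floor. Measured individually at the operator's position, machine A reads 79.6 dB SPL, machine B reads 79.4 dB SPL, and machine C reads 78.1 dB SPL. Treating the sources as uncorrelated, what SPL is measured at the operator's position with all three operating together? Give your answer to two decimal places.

83.85 dB SPL

Uncorrelated sources add in intensity (power), not in dB.
L_total = 10·log₁₀(10^(79.6/10) + 10^(79.4/10) + 10^(78.1/10)) = 10·log₁₀(242900000) = 83.85 dB SPL.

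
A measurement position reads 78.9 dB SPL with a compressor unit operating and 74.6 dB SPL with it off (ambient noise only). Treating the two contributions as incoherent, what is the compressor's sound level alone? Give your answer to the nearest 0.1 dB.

Remove the background by subtracting linear intensities:
L_src = 10·log₁₀(10^(78.9/10) − 10^(74.6/10)) = 10·log₁₀(48780000) = 76.9 dB SPL.

76.9 dB SPL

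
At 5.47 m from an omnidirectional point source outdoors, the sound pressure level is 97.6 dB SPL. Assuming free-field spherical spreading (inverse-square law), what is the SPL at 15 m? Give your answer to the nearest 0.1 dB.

88.8 dB SPL

Free-field point source: level drops by 20·log₁₀ of the distance ratio.
ΔL = −20·log₁₀(15/5.47) = -8.76 dB, so L₂ = 97.6 + (-8.76) = 88.8 dB SPL.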